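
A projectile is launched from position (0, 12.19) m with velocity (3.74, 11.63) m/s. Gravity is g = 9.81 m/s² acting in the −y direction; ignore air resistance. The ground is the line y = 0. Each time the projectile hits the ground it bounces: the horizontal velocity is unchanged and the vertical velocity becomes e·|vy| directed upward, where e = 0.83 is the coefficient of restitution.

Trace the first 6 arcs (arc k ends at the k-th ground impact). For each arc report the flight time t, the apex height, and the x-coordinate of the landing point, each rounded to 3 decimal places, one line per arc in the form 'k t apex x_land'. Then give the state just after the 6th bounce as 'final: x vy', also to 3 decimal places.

1 3.158 19.084 11.811
2 3.274 13.147 24.057
3 2.718 9.057 34.221
4 2.256 6.239 42.657
5 1.872 4.298 49.659
6 1.554 2.961 55.471
final: 55.471 6.326

Arc 1: start y=12.190, vy=11.630 → t=3.158, apex=19.084, x_land=11.811, impact vy=-19.350
  bounce: vy ← 0.83·19.350 = 16.061
Arc 2: start y=0.000, vy=16.061 → t=3.274, apex=13.147, x_land=24.057, impact vy=-16.061
  bounce: vy ← 0.83·16.061 = 13.330
Arc 3: start y=0.000, vy=13.330 → t=2.718, apex=9.057, x_land=34.221, impact vy=-13.330
  bounce: vy ← 0.83·13.330 = 11.064
Arc 4: start y=0.000, vy=11.064 → t=2.256, apex=6.239, x_land=42.657, impact vy=-11.064
  bounce: vy ← 0.83·11.064 = 9.183
Arc 5: start y=0.000, vy=9.183 → t=1.872, apex=4.298, x_land=49.659, impact vy=-9.183
  bounce: vy ← 0.83·9.183 = 7.622
Arc 6: start y=0.000, vy=7.622 → t=1.554, apex=2.961, x_land=55.471, impact vy=-7.622
  bounce: vy ← 0.83·7.622 = 6.326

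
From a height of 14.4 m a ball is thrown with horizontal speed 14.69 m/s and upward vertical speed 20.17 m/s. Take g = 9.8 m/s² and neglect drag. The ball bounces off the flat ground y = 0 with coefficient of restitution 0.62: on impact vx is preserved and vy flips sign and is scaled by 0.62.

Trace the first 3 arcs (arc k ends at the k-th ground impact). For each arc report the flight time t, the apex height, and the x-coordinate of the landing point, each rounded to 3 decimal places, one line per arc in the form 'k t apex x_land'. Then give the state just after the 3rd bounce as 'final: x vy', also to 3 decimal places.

1 4.737 35.157 69.583
2 3.321 13.514 118.375
3 2.059 5.195 148.626
final: 148.626 6.256

Arc 1: start y=14.400, vy=20.170 → t=4.737, apex=35.157, x_land=69.583, impact vy=-26.250
  bounce: vy ← 0.62·26.250 = 16.275
Arc 2: start y=0.000, vy=16.275 → t=3.321, apex=13.514, x_land=118.375, impact vy=-16.275
  bounce: vy ← 0.62·16.275 = 10.091
Arc 3: start y=0.000, vy=10.091 → t=2.059, apex=5.195, x_land=148.626, impact vy=-10.091
  bounce: vy ← 0.62·10.091 = 6.256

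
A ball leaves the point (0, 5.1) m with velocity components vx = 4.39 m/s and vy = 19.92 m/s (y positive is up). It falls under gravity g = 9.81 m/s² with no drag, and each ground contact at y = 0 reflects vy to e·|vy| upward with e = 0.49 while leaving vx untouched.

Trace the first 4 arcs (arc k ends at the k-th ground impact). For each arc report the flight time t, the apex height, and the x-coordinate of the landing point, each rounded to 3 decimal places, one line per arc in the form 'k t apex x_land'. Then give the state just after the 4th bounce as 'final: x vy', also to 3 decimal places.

1 4.303 25.325 18.889
2 2.227 6.080 28.665
3 1.091 1.460 33.455
4 0.535 0.351 35.802
final: 35.802 1.285

Arc 1: start y=5.100, vy=19.920 → t=4.303, apex=25.325, x_land=18.889, impact vy=-22.291
  bounce: vy ← 0.49·22.291 = 10.922
Arc 2: start y=0.000, vy=10.922 → t=2.227, apex=6.080, x_land=28.665, impact vy=-10.922
  bounce: vy ← 0.49·10.922 = 5.352
Arc 3: start y=0.000, vy=5.352 → t=1.091, apex=1.460, x_land=33.455, impact vy=-5.352
  bounce: vy ← 0.49·5.352 = 2.622
Arc 4: start y=0.000, vy=2.622 → t=0.535, apex=0.351, x_land=35.802, impact vy=-2.622
  bounce: vy ← 0.49·2.622 = 1.285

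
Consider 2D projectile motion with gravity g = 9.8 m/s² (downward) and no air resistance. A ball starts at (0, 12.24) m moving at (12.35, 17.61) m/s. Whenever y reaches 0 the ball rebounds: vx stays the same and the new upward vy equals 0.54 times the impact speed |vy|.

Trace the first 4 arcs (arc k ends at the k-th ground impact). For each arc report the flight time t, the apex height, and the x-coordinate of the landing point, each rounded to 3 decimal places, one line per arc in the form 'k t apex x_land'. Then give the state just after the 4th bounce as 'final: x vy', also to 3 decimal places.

1 4.190 28.062 51.747
2 2.585 8.183 83.666
3 1.396 2.386 100.903
4 0.754 0.696 110.210
final: 110.210 1.994

Arc 1: start y=12.240, vy=17.610 → t=4.190, apex=28.062, x_land=51.747, impact vy=-23.452
  bounce: vy ← 0.54·23.452 = 12.664
Arc 2: start y=0.000, vy=12.664 → t=2.585, apex=8.183, x_land=83.666, impact vy=-12.664
  bounce: vy ← 0.54·12.664 = 6.839
Arc 3: start y=0.000, vy=6.839 → t=1.396, apex=2.386, x_land=100.903, impact vy=-6.839
  bounce: vy ← 0.54·6.839 = 3.693
Arc 4: start y=0.000, vy=3.693 → t=0.754, apex=0.696, x_land=110.210, impact vy=-3.693
  bounce: vy ← 0.54·3.693 = 1.994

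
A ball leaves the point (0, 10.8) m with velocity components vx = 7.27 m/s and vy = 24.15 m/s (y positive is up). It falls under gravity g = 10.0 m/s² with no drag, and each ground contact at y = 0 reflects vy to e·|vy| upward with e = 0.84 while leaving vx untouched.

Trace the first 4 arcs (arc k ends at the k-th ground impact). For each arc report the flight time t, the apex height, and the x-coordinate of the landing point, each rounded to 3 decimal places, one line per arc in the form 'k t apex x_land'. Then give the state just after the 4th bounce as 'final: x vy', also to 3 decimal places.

Arc 1: start y=10.800, vy=24.150 → t=5.242, apex=39.961, x_land=38.110, impact vy=-28.271
  bounce: vy ← 0.84·28.271 = 23.747
Arc 2: start y=0.000, vy=23.747 → t=4.749, apex=28.197, x_land=72.638, impact vy=-23.747
  bounce: vy ← 0.84·23.747 = 19.948
Arc 3: start y=0.000, vy=19.948 → t=3.990, apex=19.895, x_land=101.642, impact vy=-19.948
  bounce: vy ← 0.84·19.948 = 16.756
Arc 4: start y=0.000, vy=16.756 → t=3.351, apex=14.038, x_land=126.005, impact vy=-16.756
  bounce: vy ← 0.84·16.756 = 14.075

1 5.242 39.961 38.110
2 4.749 28.197 72.638
3 3.990 19.895 101.642
4 3.351 14.038 126.005
final: 126.005 14.075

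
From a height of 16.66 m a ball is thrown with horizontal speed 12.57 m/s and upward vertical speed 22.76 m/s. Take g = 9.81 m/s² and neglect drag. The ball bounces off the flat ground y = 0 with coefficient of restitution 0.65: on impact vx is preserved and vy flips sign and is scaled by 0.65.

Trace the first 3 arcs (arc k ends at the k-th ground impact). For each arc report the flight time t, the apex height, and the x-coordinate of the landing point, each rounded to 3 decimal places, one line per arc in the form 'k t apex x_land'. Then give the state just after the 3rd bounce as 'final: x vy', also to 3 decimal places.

Arc 1: start y=16.660, vy=22.760 → t=5.283, apex=43.063, x_land=66.408, impact vy=-29.067
  bounce: vy ← 0.65·29.067 = 18.894
Arc 2: start y=0.000, vy=18.894 → t=3.852, apex=18.194, x_land=114.826, impact vy=-18.894
  bounce: vy ← 0.65·18.894 = 12.281
Arc 3: start y=0.000, vy=12.281 → t=2.504, apex=7.687, x_land=146.298, impact vy=-12.281
  bounce: vy ← 0.65·12.281 = 7.983

1 5.283 43.063 66.408
2 3.852 18.194 114.826
3 2.504 7.687 146.298
final: 146.298 7.983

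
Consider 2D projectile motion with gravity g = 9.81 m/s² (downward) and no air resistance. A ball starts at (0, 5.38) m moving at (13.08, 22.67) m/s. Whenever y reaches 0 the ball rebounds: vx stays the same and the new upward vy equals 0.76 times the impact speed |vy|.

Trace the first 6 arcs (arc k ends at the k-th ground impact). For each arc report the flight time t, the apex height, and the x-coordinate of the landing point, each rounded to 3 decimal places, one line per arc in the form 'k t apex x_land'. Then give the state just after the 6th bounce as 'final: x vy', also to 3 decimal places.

1 4.848 31.574 63.413
2 3.856 18.237 113.855
3 2.931 10.534 152.192
4 2.227 6.084 181.327
5 1.693 3.514 203.470
6 1.287 2.030 220.299
final: 220.299 4.796

Arc 1: start y=5.380, vy=22.670 → t=4.848, apex=31.574, x_land=63.413, impact vy=-24.889
  bounce: vy ← 0.76·24.889 = 18.916
Arc 2: start y=0.000, vy=18.916 → t=3.856, apex=18.237, x_land=113.855, impact vy=-18.916
  bounce: vy ← 0.76·18.916 = 14.376
Arc 3: start y=0.000, vy=14.376 → t=2.931, apex=10.534, x_land=152.192, impact vy=-14.376
  bounce: vy ← 0.76·14.376 = 10.926
Arc 4: start y=0.000, vy=10.926 → t=2.227, apex=6.084, x_land=181.327, impact vy=-10.926
  bounce: vy ← 0.76·10.926 = 8.304
Arc 5: start y=0.000, vy=8.304 → t=1.693, apex=3.514, x_land=203.470, impact vy=-8.304
  bounce: vy ← 0.76·8.304 = 6.311
Arc 6: start y=0.000, vy=6.311 → t=1.287, apex=2.030, x_land=220.299, impact vy=-6.311
  bounce: vy ← 0.76·6.311 = 4.796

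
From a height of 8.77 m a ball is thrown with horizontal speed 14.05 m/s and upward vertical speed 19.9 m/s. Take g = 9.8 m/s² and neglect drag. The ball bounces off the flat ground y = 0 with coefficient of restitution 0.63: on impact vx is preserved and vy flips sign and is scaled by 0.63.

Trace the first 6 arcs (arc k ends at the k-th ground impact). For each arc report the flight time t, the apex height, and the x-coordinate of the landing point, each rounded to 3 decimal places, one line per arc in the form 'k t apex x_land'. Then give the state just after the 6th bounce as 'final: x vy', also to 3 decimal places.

Arc 1: start y=8.770, vy=19.900 → t=4.462, apex=28.975, x_land=62.696, impact vy=-23.831
  bounce: vy ← 0.63·23.831 = 15.013
Arc 2: start y=0.000, vy=15.013 → t=3.064, apex=11.500, x_land=105.744, impact vy=-15.013
  bounce: vy ← 0.63·15.013 = 9.458
Arc 3: start y=0.000, vy=9.458 → t=1.930, apex=4.564, x_land=132.865, impact vy=-9.458
  bounce: vy ← 0.63·9.458 = 5.959
Arc 4: start y=0.000, vy=5.959 → t=1.216, apex=1.812, x_land=149.950, impact vy=-5.959
  bounce: vy ← 0.63·5.959 = 3.754
Arc 5: start y=0.000, vy=3.754 → t=0.766, apex=0.719, x_land=160.715, impact vy=-3.754
  bounce: vy ← 0.63·3.754 = 2.365
Arc 6: start y=0.000, vy=2.365 → t=0.483, apex=0.285, x_land=167.496, impact vy=-2.365
  bounce: vy ← 0.63·2.365 = 1.490

1 4.462 28.975 62.696
2 3.064 11.500 105.744
3 1.930 4.564 132.865
4 1.216 1.812 149.950
5 0.766 0.719 160.715
6 0.483 0.285 167.496
final: 167.496 1.490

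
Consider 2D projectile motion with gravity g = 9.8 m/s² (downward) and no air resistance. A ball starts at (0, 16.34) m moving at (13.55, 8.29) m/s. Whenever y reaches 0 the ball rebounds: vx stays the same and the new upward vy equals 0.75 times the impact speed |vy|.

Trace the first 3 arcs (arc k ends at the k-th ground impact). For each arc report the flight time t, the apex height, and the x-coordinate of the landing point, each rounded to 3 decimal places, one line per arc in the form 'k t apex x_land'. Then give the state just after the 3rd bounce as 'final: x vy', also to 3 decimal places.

Arc 1: start y=16.340, vy=8.290 → t=2.858, apex=19.846, x_land=38.732, impact vy=-19.723
  bounce: vy ← 0.75·19.723 = 14.792
Arc 2: start y=0.000, vy=14.792 → t=3.019, apex=11.164, x_land=79.637, impact vy=-14.792
  bounce: vy ← 0.75·14.792 = 11.094
Arc 3: start y=0.000, vy=11.094 → t=2.264, apex=6.280, x_land=110.315, impact vy=-11.094
  bounce: vy ← 0.75·11.094 = 8.321

1 2.858 19.846 38.732
2 3.019 11.164 79.637
3 2.264 6.280 110.315
final: 110.315 8.321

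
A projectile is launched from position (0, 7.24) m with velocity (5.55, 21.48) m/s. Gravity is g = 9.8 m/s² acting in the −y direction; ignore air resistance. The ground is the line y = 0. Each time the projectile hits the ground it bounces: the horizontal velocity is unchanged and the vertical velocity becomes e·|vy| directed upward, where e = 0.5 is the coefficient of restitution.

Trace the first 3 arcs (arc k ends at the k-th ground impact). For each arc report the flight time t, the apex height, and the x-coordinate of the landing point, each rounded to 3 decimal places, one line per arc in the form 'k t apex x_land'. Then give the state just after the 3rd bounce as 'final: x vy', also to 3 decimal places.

Arc 1: start y=7.240, vy=21.480 → t=4.698, apex=30.780, x_land=26.075, impact vy=-24.562
  bounce: vy ← 0.5·24.562 = 12.281
Arc 2: start y=0.000, vy=12.281 → t=2.506, apex=7.695, x_land=39.985, impact vy=-12.281
  bounce: vy ← 0.5·12.281 = 6.141
Arc 3: start y=0.000, vy=6.141 → t=1.253, apex=1.924, x_land=46.940, impact vy=-6.141
  bounce: vy ← 0.5·6.141 = 3.070

1 4.698 30.780 26.075
2 2.506 7.695 39.985
3 1.253 1.924 46.940
final: 46.940 3.070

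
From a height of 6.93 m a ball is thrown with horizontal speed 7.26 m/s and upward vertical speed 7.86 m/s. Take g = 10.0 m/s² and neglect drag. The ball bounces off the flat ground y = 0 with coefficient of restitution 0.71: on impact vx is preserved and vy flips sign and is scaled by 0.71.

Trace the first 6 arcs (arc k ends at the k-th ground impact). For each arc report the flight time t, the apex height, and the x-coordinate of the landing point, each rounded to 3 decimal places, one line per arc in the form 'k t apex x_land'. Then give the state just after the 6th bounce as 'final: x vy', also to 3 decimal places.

Arc 1: start y=6.930, vy=7.860 → t=2.202, apex=10.019, x_land=15.983, impact vy=-14.156
  bounce: vy ← 0.71·14.156 = 10.050
Arc 2: start y=0.000, vy=10.050 → t=2.010, apex=5.051, x_land=30.577, impact vy=-10.050
  bounce: vy ← 0.71·10.050 = 7.136
Arc 3: start y=0.000, vy=7.136 → t=1.427, apex=2.546, x_land=40.938, impact vy=-7.136
  bounce: vy ← 0.71·7.136 = 5.066
Arc 4: start y=0.000, vy=5.066 → t=1.013, apex=1.283, x_land=48.294, impact vy=-5.066
  bounce: vy ← 0.71·5.066 = 3.597
Arc 5: start y=0.000, vy=3.597 → t=0.719, apex=0.647, x_land=53.517, impact vy=-3.597
  bounce: vy ← 0.71·3.597 = 2.554
Arc 6: start y=0.000, vy=2.554 → t=0.511, apex=0.326, x_land=57.226, impact vy=-2.554
  bounce: vy ← 0.71·2.554 = 1.813

1 2.202 10.019 15.983
2 2.010 5.051 30.577
3 1.427 2.546 40.938
4 1.013 1.283 48.294
5 0.719 0.647 53.517
6 0.511 0.326 57.226
final: 57.226 1.813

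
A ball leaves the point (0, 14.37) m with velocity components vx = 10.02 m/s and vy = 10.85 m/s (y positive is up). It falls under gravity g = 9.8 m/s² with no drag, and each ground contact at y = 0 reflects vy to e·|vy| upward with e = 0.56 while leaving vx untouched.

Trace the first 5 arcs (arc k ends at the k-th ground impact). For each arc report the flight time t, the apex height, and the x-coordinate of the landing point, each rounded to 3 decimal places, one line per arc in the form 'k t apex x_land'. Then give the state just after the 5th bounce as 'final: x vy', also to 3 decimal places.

Arc 1: start y=14.370, vy=10.850 → t=3.146, apex=20.376, x_land=31.527, impact vy=-19.984
  bounce: vy ← 0.56·19.984 = 11.191
Arc 2: start y=0.000, vy=11.191 → t=2.284, apex=6.390, x_land=54.411, impact vy=-11.191
  bounce: vy ← 0.56·11.191 = 6.267
Arc 3: start y=0.000, vy=6.267 → t=1.279, apex=2.004, x_land=67.227, impact vy=-6.267
  bounce: vy ← 0.56·6.267 = 3.510
Arc 4: start y=0.000, vy=3.510 → t=0.716, apex=0.628, x_land=74.404, impact vy=-3.510
  bounce: vy ← 0.56·3.510 = 1.965
Arc 5: start y=0.000, vy=1.965 → t=0.401, apex=0.197, x_land=78.423, impact vy=-1.965
  bounce: vy ← 0.56·1.965 = 1.101

1 3.146 20.376 31.527
2 2.284 6.390 54.411
3 1.279 2.004 67.227
4 0.716 0.628 74.404
5 0.401 0.197 78.423
final: 78.423 1.101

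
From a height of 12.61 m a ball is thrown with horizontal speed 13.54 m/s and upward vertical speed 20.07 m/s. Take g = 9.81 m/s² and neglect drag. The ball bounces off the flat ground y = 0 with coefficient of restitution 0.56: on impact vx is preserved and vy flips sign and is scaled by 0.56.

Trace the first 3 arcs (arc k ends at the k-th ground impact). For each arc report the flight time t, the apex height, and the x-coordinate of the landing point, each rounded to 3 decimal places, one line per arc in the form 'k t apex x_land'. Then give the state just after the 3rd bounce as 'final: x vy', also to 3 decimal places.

Arc 1: start y=12.610, vy=20.070 → t=4.645, apex=33.140, x_land=62.896, impact vy=-25.499
  bounce: vy ← 0.56·25.499 = 14.280
Arc 2: start y=0.000, vy=14.280 → t=2.911, apex=10.393, x_land=102.314, impact vy=-14.280
  bounce: vy ← 0.56·14.280 = 7.997
Arc 3: start y=0.000, vy=7.997 → t=1.630, apex=3.259, x_land=124.388, impact vy=-7.997
  bounce: vy ← 0.56·7.997 = 4.478

1 4.645 33.140 62.896
2 2.911 10.393 102.314
3 1.630 3.259 124.388
final: 124.388 4.478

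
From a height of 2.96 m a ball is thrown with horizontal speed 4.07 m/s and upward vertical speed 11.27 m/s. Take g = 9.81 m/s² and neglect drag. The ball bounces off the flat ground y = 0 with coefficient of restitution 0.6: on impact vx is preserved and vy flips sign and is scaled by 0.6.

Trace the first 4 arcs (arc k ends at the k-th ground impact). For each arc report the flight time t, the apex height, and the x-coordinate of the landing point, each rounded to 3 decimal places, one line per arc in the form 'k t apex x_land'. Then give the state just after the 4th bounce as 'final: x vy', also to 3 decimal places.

1 2.536 9.434 10.320
2 1.664 3.396 17.093
3 0.999 1.223 21.157
4 0.599 0.440 23.596
final: 23.596 1.763

Arc 1: start y=2.960, vy=11.270 → t=2.536, apex=9.434, x_land=10.320, impact vy=-13.605
  bounce: vy ← 0.6·13.605 = 8.163
Arc 2: start y=0.000, vy=8.163 → t=1.664, apex=3.396, x_land=17.093, impact vy=-8.163
  bounce: vy ← 0.6·8.163 = 4.898
Arc 3: start y=0.000, vy=4.898 → t=0.999, apex=1.223, x_land=21.157, impact vy=-4.898
  bounce: vy ← 0.6·4.898 = 2.939
Arc 4: start y=0.000, vy=2.939 → t=0.599, apex=0.440, x_land=23.596, impact vy=-2.939
  bounce: vy ← 0.6·2.939 = 1.763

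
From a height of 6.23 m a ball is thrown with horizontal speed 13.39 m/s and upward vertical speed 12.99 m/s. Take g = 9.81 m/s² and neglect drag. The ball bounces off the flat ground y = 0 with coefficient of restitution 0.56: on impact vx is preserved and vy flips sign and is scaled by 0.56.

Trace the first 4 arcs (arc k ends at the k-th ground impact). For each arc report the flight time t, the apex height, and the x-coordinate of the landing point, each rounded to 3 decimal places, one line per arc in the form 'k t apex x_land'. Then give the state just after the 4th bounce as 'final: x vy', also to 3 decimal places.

Arc 1: start y=6.230, vy=12.990 → t=3.063, apex=14.830, x_land=41.013, impact vy=-17.058
  bounce: vy ← 0.56·17.058 = 9.552
Arc 2: start y=0.000, vy=9.552 → t=1.947, apex=4.651, x_land=67.090, impact vy=-9.552
  bounce: vy ← 0.56·9.552 = 5.349
Arc 3: start y=0.000, vy=5.349 → t=1.091, apex=1.458, x_land=81.693, impact vy=-5.349
  bounce: vy ← 0.56·5.349 = 2.996
Arc 4: start y=0.000, vy=2.996 → t=0.611, apex=0.457, x_land=89.871, impact vy=-2.996
  bounce: vy ← 0.56·2.996 = 1.678

1 3.063 14.830 41.013
2 1.947 4.651 67.090
3 1.091 1.458 81.693
4 0.611 0.457 89.871
final: 89.871 1.678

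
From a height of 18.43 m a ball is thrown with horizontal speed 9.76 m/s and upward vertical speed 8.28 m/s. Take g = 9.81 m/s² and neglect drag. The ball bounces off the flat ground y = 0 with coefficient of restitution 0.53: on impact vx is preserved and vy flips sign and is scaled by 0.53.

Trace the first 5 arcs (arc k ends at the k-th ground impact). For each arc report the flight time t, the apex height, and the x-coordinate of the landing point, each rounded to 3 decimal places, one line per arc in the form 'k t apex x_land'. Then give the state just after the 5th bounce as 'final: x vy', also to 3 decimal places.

Arc 1: start y=18.430, vy=8.280 → t=2.958, apex=21.924, x_land=28.872, impact vy=-20.740
  bounce: vy ← 0.53·20.740 = 10.992
Arc 2: start y=0.000, vy=10.992 → t=2.241, apex=6.159, x_land=50.745, impact vy=-10.992
  bounce: vy ← 0.53·10.992 = 5.826
Arc 3: start y=0.000, vy=5.826 → t=1.188, apex=1.730, x_land=62.337, impact vy=-5.826
  bounce: vy ← 0.53·5.826 = 3.088
Arc 4: start y=0.000, vy=3.088 → t=0.630, apex=0.486, x_land=68.481, impact vy=-3.088
  bounce: vy ← 0.53·3.088 = 1.636
Arc 5: start y=0.000, vy=1.636 → t=0.334, apex=0.137, x_land=71.738, impact vy=-1.636
  bounce: vy ← 0.53·1.636 = 0.867

1 2.958 21.924 28.872
2 2.241 6.159 50.745
3 1.188 1.730 62.337
4 0.630 0.486 68.481
5 0.334 0.137 71.738
final: 71.738 0.867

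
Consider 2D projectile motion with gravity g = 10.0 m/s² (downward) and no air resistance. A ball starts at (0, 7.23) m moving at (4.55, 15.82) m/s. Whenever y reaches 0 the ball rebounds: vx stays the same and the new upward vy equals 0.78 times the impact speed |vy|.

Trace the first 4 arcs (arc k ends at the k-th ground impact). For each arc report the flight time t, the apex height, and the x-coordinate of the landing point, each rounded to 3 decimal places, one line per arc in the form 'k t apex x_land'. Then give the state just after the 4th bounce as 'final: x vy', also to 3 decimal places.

Arc 1: start y=7.230, vy=15.820 → t=3.569, apex=19.744, x_land=16.240, impact vy=-19.871
  bounce: vy ← 0.78·19.871 = 15.500
Arc 2: start y=0.000, vy=15.500 → t=3.100, apex=12.012, x_land=30.344, impact vy=-15.500
  bounce: vy ← 0.78·15.500 = 12.090
Arc 3: start y=0.000, vy=12.090 → t=2.418, apex=7.308, x_land=41.346, impact vy=-12.090
  bounce: vy ← 0.78·12.090 = 9.430
Arc 4: start y=0.000, vy=9.430 → t=1.886, apex=4.446, x_land=49.927, impact vy=-9.430
  bounce: vy ← 0.78·9.430 = 7.355

1 3.569 19.744 16.240
2 3.100 12.012 30.344
3 2.418 7.308 41.346
4 1.886 4.446 49.927
final: 49.927 7.355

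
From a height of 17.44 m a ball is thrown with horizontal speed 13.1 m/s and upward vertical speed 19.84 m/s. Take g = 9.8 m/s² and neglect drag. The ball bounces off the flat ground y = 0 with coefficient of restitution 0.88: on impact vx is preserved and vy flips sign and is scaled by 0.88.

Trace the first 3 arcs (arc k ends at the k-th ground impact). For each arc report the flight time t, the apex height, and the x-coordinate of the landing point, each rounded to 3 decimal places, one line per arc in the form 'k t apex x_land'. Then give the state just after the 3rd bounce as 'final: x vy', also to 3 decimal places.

1 4.792 37.523 62.772
2 4.870 29.058 126.574
3 4.286 22.502 182.720
final: 182.720 18.481

Arc 1: start y=17.440, vy=19.840 → t=4.792, apex=37.523, x_land=62.772, impact vy=-27.119
  bounce: vy ← 0.88·27.119 = 23.865
Arc 2: start y=0.000, vy=23.865 → t=4.870, apex=29.058, x_land=126.574, impact vy=-23.865
  bounce: vy ← 0.88·23.865 = 21.001
Arc 3: start y=0.000, vy=21.001 → t=4.286, apex=22.502, x_land=182.720, impact vy=-21.001
  bounce: vy ← 0.88·21.001 = 18.481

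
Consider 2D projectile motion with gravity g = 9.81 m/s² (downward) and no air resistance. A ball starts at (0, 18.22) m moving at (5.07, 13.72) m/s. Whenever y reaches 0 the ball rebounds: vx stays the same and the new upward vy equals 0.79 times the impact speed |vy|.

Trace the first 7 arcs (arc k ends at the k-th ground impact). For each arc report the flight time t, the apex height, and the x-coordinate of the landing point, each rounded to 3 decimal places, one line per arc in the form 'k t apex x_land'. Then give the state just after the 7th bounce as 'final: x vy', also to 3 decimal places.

Arc 1: start y=18.220, vy=13.720 → t=3.780, apex=27.814, x_land=19.164, impact vy=-23.361
  bounce: vy ← 0.79·23.361 = 18.455
Arc 2: start y=0.000, vy=18.455 → t=3.762, apex=17.359, x_land=38.240, impact vy=-18.455
  bounce: vy ← 0.79·18.455 = 14.579
Arc 3: start y=0.000, vy=14.579 → t=2.972, apex=10.834, x_land=53.309, impact vy=-14.579
  bounce: vy ← 0.79·14.579 = 11.518
Arc 4: start y=0.000, vy=11.518 → t=2.348, apex=6.761, x_land=65.214, impact vy=-11.518
  bounce: vy ← 0.79·11.518 = 9.099
Arc 5: start y=0.000, vy=9.099 → t=1.855, apex=4.220, x_land=74.619, impact vy=-9.099
  bounce: vy ← 0.79·9.099 = 7.188
Arc 6: start y=0.000, vy=7.188 → t=1.465, apex=2.634, x_land=82.049, impact vy=-7.188
  bounce: vy ← 0.79·7.188 = 5.679
Arc 7: start y=0.000, vy=5.679 → t=1.158, apex=1.644, x_land=87.919, impact vy=-5.679
  bounce: vy ← 0.79·5.679 = 4.486

1 3.780 27.814 19.164
2 3.762 17.359 38.240
3 2.972 10.834 53.309
4 2.348 6.761 65.214
5 1.855 4.220 74.619
6 1.465 2.634 82.049
7 1.158 1.644 87.919
final: 87.919 4.486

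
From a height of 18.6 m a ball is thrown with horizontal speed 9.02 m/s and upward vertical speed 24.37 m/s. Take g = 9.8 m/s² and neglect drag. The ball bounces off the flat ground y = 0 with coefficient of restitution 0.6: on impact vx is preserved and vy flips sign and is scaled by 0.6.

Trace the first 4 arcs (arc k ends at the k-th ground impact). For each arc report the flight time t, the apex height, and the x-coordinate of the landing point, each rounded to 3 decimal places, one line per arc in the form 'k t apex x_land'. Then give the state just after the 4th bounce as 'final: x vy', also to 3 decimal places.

1 5.646 48.901 50.925
2 3.791 17.604 85.119
3 2.275 6.338 105.635
4 1.365 2.282 117.945
final: 117.945 4.012

Arc 1: start y=18.600, vy=24.370 → t=5.646, apex=48.901, x_land=50.925, impact vy=-30.959
  bounce: vy ← 0.6·30.959 = 18.575
Arc 2: start y=0.000, vy=18.575 → t=3.791, apex=17.604, x_land=85.119, impact vy=-18.575
  bounce: vy ← 0.6·18.575 = 11.145
Arc 3: start y=0.000, vy=11.145 → t=2.275, apex=6.338, x_land=105.635, impact vy=-11.145
  bounce: vy ← 0.6·11.145 = 6.687
Arc 4: start y=0.000, vy=6.687 → t=1.365, apex=2.282, x_land=117.945, impact vy=-6.687
  bounce: vy ← 0.6·6.687 = 4.012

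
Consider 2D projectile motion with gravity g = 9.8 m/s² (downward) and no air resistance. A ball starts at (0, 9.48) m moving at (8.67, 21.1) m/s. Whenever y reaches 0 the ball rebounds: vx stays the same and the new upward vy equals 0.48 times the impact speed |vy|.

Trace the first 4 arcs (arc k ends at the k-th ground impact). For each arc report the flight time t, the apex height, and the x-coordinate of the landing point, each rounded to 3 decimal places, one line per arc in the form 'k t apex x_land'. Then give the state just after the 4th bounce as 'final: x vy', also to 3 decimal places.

Arc 1: start y=9.480, vy=21.100 → t=4.716, apex=32.195, x_land=40.891, impact vy=-25.120
  bounce: vy ← 0.48·25.120 = 12.058
Arc 2: start y=0.000, vy=12.058 → t=2.461, apex=7.418, x_land=62.225, impact vy=-12.058
  bounce: vy ← 0.48·12.058 = 5.788
Arc 3: start y=0.000, vy=5.788 → t=1.181, apex=1.709, x_land=72.466, impact vy=-5.788
  bounce: vy ← 0.48·5.788 = 2.778
Arc 4: start y=0.000, vy=2.778 → t=0.567, apex=0.394, x_land=77.381, impact vy=-2.778
  bounce: vy ← 0.48·2.778 = 1.333

1 4.716 32.195 40.891
2 2.461 7.418 62.225
3 1.181 1.709 72.466
4 0.567 0.394 77.381
final: 77.381 1.333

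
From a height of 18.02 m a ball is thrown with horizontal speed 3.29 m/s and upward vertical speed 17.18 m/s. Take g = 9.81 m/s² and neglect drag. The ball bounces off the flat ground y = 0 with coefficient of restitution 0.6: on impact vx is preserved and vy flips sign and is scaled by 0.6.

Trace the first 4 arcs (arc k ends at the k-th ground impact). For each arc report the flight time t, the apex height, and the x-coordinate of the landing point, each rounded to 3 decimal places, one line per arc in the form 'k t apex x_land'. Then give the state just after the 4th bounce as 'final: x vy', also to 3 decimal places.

Arc 1: start y=18.020, vy=17.180 → t=4.348, apex=33.063, x_land=14.304, impact vy=-25.470
  bounce: vy ← 0.6·25.470 = 15.282
Arc 2: start y=0.000, vy=15.282 → t=3.116, apex=11.903, x_land=24.554, impact vy=-15.282
  bounce: vy ← 0.6·15.282 = 9.169
Arc 3: start y=0.000, vy=9.169 → t=1.869, apex=4.285, x_land=30.704, impact vy=-9.169
  bounce: vy ← 0.6·9.169 = 5.501
Arc 4: start y=0.000, vy=5.501 → t=1.122, apex=1.543, x_land=34.394, impact vy=-5.501
  bounce: vy ← 0.6·5.501 = 3.301

1 4.348 33.063 14.304
2 3.116 11.903 24.554
3 1.869 4.285 30.704
4 1.122 1.543 34.394
final: 34.394 3.301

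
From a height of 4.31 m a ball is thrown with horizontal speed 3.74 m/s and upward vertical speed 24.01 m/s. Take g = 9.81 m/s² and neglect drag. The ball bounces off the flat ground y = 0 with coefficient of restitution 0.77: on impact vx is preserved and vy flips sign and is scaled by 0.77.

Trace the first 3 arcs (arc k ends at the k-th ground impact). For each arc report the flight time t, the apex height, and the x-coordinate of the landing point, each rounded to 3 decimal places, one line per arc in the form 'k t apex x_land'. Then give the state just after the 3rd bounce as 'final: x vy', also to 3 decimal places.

1 5.068 33.692 18.956
2 4.036 19.976 34.051
3 3.108 11.844 45.674
final: 45.674 11.738

Arc 1: start y=4.310, vy=24.010 → t=5.068, apex=33.692, x_land=18.956, impact vy=-25.711
  bounce: vy ← 0.77·25.711 = 19.797
Arc 2: start y=0.000, vy=19.797 → t=4.036, apex=19.976, x_land=34.051, impact vy=-19.797
  bounce: vy ← 0.77·19.797 = 15.244
Arc 3: start y=0.000, vy=15.244 → t=3.108, apex=11.844, x_land=45.674, impact vy=-15.244
  bounce: vy ← 0.77·15.244 = 11.738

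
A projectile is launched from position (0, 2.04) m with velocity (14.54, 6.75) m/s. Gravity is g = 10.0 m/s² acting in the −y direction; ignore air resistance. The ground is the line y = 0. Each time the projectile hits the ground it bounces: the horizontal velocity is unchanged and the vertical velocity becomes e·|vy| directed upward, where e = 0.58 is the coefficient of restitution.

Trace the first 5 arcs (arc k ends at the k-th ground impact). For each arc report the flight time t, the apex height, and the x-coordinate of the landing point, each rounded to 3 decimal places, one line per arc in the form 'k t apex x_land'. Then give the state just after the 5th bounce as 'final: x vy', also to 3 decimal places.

1 1.604 4.318 23.327
2 1.078 1.453 39.001
3 0.625 0.489 48.092
4 0.363 0.164 53.365
5 0.210 0.055 56.423
final: 56.423 0.610

Arc 1: start y=2.040, vy=6.750 → t=1.604, apex=4.318, x_land=23.327, impact vy=-9.293
  bounce: vy ← 0.58·9.293 = 5.390
Arc 2: start y=0.000, vy=5.390 → t=1.078, apex=1.453, x_land=39.001, impact vy=-5.390
  bounce: vy ← 0.58·5.390 = 3.126
Arc 3: start y=0.000, vy=3.126 → t=0.625, apex=0.489, x_land=48.092, impact vy=-3.126
  bounce: vy ← 0.58·3.126 = 1.813
Arc 4: start y=0.000, vy=1.813 → t=0.363, apex=0.164, x_land=53.365, impact vy=-1.813
  bounce: vy ← 0.58·1.813 = 1.052
Arc 5: start y=0.000, vy=1.052 → t=0.210, apex=0.055, x_land=56.423, impact vy=-1.052
  bounce: vy ← 0.58·1.052 = 0.610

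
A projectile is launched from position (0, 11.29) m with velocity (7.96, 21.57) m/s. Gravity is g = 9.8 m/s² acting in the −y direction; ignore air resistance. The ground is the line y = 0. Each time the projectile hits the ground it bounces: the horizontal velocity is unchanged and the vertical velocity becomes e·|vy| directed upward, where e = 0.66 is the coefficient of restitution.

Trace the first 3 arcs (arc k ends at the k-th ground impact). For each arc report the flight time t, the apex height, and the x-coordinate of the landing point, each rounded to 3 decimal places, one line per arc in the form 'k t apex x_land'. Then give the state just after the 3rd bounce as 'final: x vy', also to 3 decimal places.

1 4.875 35.028 38.803
2 3.529 15.258 66.896
3 2.329 6.646 85.437
final: 85.437 7.533

Arc 1: start y=11.290, vy=21.570 → t=4.875, apex=35.028, x_land=38.803, impact vy=-26.202
  bounce: vy ← 0.66·26.202 = 17.293
Arc 2: start y=0.000, vy=17.293 → t=3.529, apex=15.258, x_land=66.896, impact vy=-17.293
  bounce: vy ← 0.66·17.293 = 11.414
Arc 3: start y=0.000, vy=11.414 → t=2.329, apex=6.646, x_land=85.437, impact vy=-11.414
  bounce: vy ← 0.66·11.414 = 7.533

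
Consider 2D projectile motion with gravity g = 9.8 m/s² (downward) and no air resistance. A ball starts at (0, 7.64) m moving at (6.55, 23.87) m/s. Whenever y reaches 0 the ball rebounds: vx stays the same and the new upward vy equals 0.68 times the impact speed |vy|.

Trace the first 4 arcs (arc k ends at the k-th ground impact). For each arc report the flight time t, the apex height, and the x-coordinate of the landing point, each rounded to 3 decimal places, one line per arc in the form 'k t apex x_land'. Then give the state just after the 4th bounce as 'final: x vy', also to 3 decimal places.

Arc 1: start y=7.640, vy=23.870 → t=5.173, apex=36.710, x_land=33.882, impact vy=-26.824
  bounce: vy ← 0.68·26.824 = 18.240
Arc 2: start y=0.000, vy=18.240 → t=3.722, apex=16.975, x_land=58.265, impact vy=-18.240
  bounce: vy ← 0.68·18.240 = 12.403
Arc 3: start y=0.000, vy=12.403 → t=2.531, apex=7.849, x_land=74.845, impact vy=-12.403
  bounce: vy ← 0.68·12.403 = 8.434
Arc 4: start y=0.000, vy=8.434 → t=1.721, apex=3.629, x_land=86.119, impact vy=-8.434
  bounce: vy ← 0.68·8.434 = 5.735

1 5.173 36.710 33.882
2 3.722 16.975 58.265
3 2.531 7.849 74.845
4 1.721 3.629 86.119
final: 86.119 5.735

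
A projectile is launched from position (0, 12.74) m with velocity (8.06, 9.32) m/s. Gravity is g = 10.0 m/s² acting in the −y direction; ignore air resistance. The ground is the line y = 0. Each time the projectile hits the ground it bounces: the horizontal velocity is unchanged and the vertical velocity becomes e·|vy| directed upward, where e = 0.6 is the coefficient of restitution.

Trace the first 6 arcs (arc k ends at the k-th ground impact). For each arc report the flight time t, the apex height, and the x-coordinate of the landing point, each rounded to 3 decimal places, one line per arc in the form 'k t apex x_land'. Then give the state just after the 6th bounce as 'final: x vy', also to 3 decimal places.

Arc 1: start y=12.740, vy=9.320 → t=2.780, apex=17.083, x_land=22.410, impact vy=-18.484
  bounce: vy ← 0.6·18.484 = 11.090
Arc 2: start y=0.000, vy=11.090 → t=2.218, apex=6.150, x_land=40.288, impact vy=-11.090
  bounce: vy ← 0.6·11.090 = 6.654
Arc 3: start y=0.000, vy=6.654 → t=1.331, apex=2.214, x_land=51.015, impact vy=-6.654
  bounce: vy ← 0.6·6.654 = 3.993
Arc 4: start y=0.000, vy=3.993 → t=0.799, apex=0.797, x_land=57.451, impact vy=-3.993
  bounce: vy ← 0.6·3.993 = 2.396
Arc 5: start y=0.000, vy=2.396 → t=0.479, apex=0.287, x_land=61.312, impact vy=-2.396
  bounce: vy ← 0.6·2.396 = 1.437
Arc 6: start y=0.000, vy=1.437 → t=0.287, apex=0.103, x_land=63.629, impact vy=-1.437
  bounce: vy ← 0.6·1.437 = 0.862

1 2.780 17.083 22.410
2 2.218 6.150 40.288
3 1.331 2.214 51.015
4 0.799 0.797 57.451
5 0.479 0.287 61.312
6 0.287 0.103 63.629
final: 63.629 0.862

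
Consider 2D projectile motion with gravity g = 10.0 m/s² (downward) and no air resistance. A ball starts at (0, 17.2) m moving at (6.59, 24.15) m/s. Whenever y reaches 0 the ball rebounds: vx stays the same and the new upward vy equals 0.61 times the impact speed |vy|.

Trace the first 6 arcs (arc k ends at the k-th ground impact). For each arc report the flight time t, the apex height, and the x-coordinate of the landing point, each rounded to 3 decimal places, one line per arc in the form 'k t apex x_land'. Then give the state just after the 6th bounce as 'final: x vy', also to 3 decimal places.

Arc 1: start y=17.200, vy=24.150 → t=5.460, apex=46.361, x_land=35.982, impact vy=-30.450
  bounce: vy ← 0.61·30.450 = 18.575
Arc 2: start y=0.000, vy=18.575 → t=3.715, apex=17.251, x_land=60.463, impact vy=-18.575
  bounce: vy ← 0.61·18.575 = 11.331
Arc 3: start y=0.000, vy=11.331 → t=2.266, apex=6.419, x_land=75.397, impact vy=-11.331
  bounce: vy ← 0.61·11.331 = 6.912
Arc 4: start y=0.000, vy=6.912 → t=1.382, apex=2.389, x_land=84.506, impact vy=-6.912
  bounce: vy ← 0.61·6.912 = 4.216
Arc 5: start y=0.000, vy=4.216 → t=0.843, apex=0.889, x_land=90.063, impact vy=-4.216
  bounce: vy ← 0.61·4.216 = 2.572
Arc 6: start y=0.000, vy=2.572 → t=0.514, apex=0.331, x_land=93.453, impact vy=-2.572
  bounce: vy ← 0.61·2.572 = 1.569

1 5.460 46.361 35.982
2 3.715 17.251 60.463
3 2.266 6.419 75.397
4 1.382 2.389 84.506
5 0.843 0.889 90.063
6 0.514 0.331 93.453
final: 93.453 1.569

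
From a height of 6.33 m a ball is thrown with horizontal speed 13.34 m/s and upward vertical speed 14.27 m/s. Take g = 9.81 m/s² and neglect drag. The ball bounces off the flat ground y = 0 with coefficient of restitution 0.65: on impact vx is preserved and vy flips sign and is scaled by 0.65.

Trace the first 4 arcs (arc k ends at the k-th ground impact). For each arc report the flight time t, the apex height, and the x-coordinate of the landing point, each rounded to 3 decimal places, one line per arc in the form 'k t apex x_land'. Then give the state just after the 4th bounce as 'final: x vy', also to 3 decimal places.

1 3.300 16.709 44.026
2 2.399 7.059 76.034
3 1.560 2.983 96.839
4 1.014 1.260 110.362
final: 110.362 3.232

Arc 1: start y=6.330, vy=14.270 → t=3.300, apex=16.709, x_land=44.026, impact vy=-18.106
  bounce: vy ← 0.65·18.106 = 11.769
Arc 2: start y=0.000, vy=11.769 → t=2.399, apex=7.059, x_land=76.034, impact vy=-11.769
  bounce: vy ← 0.65·11.769 = 7.650
Arc 3: start y=0.000, vy=7.650 → t=1.560, apex=2.983, x_land=96.839, impact vy=-7.650
  bounce: vy ← 0.65·7.650 = 4.972
Arc 4: start y=0.000, vy=4.972 → t=1.014, apex=1.260, x_land=110.362, impact vy=-4.972
  bounce: vy ← 0.65·4.972 = 3.232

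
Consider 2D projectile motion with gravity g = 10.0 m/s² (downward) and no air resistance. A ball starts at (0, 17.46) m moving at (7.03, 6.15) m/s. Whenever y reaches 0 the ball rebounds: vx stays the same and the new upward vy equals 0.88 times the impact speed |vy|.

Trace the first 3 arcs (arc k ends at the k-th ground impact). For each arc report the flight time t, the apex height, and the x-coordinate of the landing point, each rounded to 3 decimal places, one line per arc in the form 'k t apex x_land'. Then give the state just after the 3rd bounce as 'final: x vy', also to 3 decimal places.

Arc 1: start y=17.460, vy=6.150 → t=2.582, apex=19.351, x_land=18.153, impact vy=-19.673
  bounce: vy ← 0.88·19.673 = 17.312
Arc 2: start y=0.000, vy=17.312 → t=3.462, apex=14.986, x_land=42.494, impact vy=-17.312
  bounce: vy ← 0.88·17.312 = 15.235
Arc 3: start y=0.000, vy=15.235 → t=3.047, apex=11.605, x_land=63.914, impact vy=-15.235
  bounce: vy ← 0.88·15.235 = 13.407

1 2.582 19.351 18.153
2 3.462 14.986 42.494
3 3.047 11.605 63.914
final: 63.914 13.407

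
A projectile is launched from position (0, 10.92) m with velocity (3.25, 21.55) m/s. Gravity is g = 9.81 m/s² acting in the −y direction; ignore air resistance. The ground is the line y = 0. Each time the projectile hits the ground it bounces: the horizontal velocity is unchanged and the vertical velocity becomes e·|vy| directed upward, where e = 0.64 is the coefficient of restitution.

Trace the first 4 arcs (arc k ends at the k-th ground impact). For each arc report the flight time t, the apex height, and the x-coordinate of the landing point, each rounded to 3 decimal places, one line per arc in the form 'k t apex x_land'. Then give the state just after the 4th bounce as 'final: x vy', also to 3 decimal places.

1 4.852 34.590 15.770
2 3.399 14.168 26.817
3 2.175 5.803 33.887
4 1.392 2.377 38.412
final: 38.412 4.371

Arc 1: start y=10.920, vy=21.550 → t=4.852, apex=34.590, x_land=15.770, impact vy=-26.051
  bounce: vy ← 0.64·26.051 = 16.673
Arc 2: start y=0.000, vy=16.673 → t=3.399, apex=14.168, x_land=26.817, impact vy=-16.673
  bounce: vy ← 0.64·16.673 = 10.670
Arc 3: start y=0.000, vy=10.670 → t=2.175, apex=5.803, x_land=33.887, impact vy=-10.670
  bounce: vy ← 0.64·10.670 = 6.829
Arc 4: start y=0.000, vy=6.829 → t=1.392, apex=2.377, x_land=38.412, impact vy=-6.829
  bounce: vy ← 0.64·6.829 = 4.371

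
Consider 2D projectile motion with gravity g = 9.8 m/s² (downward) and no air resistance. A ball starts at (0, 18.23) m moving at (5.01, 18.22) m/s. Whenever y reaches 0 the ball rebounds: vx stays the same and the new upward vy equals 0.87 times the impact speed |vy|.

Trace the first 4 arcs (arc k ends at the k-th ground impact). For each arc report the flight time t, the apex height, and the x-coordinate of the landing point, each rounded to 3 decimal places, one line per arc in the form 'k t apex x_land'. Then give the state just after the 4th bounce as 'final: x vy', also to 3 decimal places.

1 4.538 35.167 22.736
2 4.661 26.618 46.090
3 4.055 20.147 66.408
4 3.528 15.249 84.084
final: 84.084 15.041

Arc 1: start y=18.230, vy=18.220 → t=4.538, apex=35.167, x_land=22.736, impact vy=-26.254
  bounce: vy ← 0.87·26.254 = 22.841
Arc 2: start y=0.000, vy=22.841 → t=4.661, apex=26.618, x_land=46.090, impact vy=-22.841
  bounce: vy ← 0.87·22.841 = 19.872
Arc 3: start y=0.000, vy=19.872 → t=4.055, apex=20.147, x_land=66.408, impact vy=-19.872
  bounce: vy ← 0.87·19.872 = 17.288
Arc 4: start y=0.000, vy=17.288 → t=3.528, apex=15.249, x_land=84.084, impact vy=-17.288
  bounce: vy ← 0.87·17.288 = 15.041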